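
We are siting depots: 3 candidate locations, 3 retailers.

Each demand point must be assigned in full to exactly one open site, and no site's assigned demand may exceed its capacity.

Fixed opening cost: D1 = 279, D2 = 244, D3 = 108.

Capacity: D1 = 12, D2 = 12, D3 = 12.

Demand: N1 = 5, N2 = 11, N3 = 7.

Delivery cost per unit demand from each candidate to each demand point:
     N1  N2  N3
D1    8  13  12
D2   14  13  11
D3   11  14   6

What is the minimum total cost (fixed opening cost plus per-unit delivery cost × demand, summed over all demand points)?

592

Open {D2, D3}; cheapest assignment that respects the capacities:
  D2 (cap 12, load 11): N2 — cost 11×13 = 143
  D3 (cap 12, load 12): N1, N3 — cost 5×11 + 7×6 = 97
  Shipping 240, fixed 352 → total 592.
  Any other capacity-feasible assignment to {D2, D3} ships for at least 240.
Compare {D1, D3}: its best feasible assignment gives total 627.
Compare {D1, D2}: its best feasible assignment gives total 790.
Every other set of open sites that can feasibly serve all demand totals ≥ 627 even under its best assignment. Minimum: 592.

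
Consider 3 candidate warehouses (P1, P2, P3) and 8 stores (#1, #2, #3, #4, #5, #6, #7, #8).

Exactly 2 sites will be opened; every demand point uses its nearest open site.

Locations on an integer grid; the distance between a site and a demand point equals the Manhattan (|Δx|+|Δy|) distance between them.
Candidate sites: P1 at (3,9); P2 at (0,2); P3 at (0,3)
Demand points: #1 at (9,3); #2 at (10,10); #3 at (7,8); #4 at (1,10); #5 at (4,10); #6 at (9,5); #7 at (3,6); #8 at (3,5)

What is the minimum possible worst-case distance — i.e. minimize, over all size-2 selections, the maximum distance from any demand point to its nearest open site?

Open {P1, P2}.
  Farthest demand point is #1 at distance 10 (to P2); all others are ≤ 10.
With {P1, P3} the worst case is 10.
With {P2, P3} the worst case is 17.
No size-2 selection achieves below 10.

10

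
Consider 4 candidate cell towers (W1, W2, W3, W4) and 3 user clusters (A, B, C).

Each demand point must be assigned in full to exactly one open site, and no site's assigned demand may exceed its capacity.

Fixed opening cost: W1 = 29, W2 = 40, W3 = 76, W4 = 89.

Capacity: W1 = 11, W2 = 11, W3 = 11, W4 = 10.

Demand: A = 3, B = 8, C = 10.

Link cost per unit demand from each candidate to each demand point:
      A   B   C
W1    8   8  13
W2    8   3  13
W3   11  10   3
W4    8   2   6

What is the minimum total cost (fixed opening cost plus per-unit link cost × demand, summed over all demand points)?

194

Open {W2, W3}; cheapest assignment that respects the capacities:
  W2 (cap 11, load 11): A, B — cost 3×8 + 8×3 = 48
  W3 (cap 11, load 10): C — cost 10×3 = 30
  Shipping 78, fixed 116 → total 194.
  Any other capacity-feasible assignment to {W2, W3} ships for at least 78.
Compare {W1, W3}: its best feasible assignment gives total 223.
Compare {W1, W2, W3}: its best feasible assignment gives total 223.
Every other set of open sites that can feasibly serve all demand totals ≥ 223 even under its best assignment. Minimum: 194.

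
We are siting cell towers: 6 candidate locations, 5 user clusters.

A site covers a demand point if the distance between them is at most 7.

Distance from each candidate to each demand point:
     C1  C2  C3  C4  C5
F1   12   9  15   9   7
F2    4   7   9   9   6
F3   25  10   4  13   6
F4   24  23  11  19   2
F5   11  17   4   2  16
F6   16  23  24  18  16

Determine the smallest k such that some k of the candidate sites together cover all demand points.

2

Coverage sets (demand points within 7 of each site):
  F1: {C5}
  F2: {C1, C2, C5}
  F3: {C3, C5}
  F4: {C5}
  F5: {C3, C4}
  F6: {}
No single site covers all 5 demand points.
But {F2, F5} covers everything, so the minimum is 2.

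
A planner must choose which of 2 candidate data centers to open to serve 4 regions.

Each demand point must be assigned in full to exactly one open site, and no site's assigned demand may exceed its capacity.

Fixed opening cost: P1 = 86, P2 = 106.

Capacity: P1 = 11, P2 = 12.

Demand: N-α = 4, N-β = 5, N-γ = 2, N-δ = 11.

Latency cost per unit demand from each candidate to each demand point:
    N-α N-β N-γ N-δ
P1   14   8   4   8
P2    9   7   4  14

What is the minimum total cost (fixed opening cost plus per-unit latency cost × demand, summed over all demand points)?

Open {P1, P2}; cheapest assignment that respects the capacities:
  P1 (cap 11, load 11): N-δ — cost 11×8 = 88
  P2 (cap 12, load 11): N-α, N-β, N-γ — cost 4×9 + 5×7 + 2×4 = 79
  Shipping 167, fixed 192 → total 359.
  Any other capacity-feasible assignment to {P1, P2} ships for at least 167.
Total demand is 22 and no other set of sites has combined capacity ≥ 22, so {P1, P2} is the only feasible choice of open sites. Minimum: 359.

359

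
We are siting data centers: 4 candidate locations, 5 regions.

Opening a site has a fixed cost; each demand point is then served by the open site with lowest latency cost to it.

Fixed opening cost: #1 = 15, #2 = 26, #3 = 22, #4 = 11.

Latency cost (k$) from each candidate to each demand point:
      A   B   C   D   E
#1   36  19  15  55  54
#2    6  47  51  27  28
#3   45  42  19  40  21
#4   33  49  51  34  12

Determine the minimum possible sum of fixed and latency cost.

Open {#1, #2, #4}: assign each demand point to its cheapest open site.
  A→#2 6, B→#1 19, C→#1 15, D→#2 27, E→#4 12
  latency cost 79, fixed 52 → total 131.
Compare {#1, #2}: latency cost 95 + fixed 41 = 136.
Compare {#1, #4}: latency cost 113 + fixed 26 = 139.
Compare {#1, #2, #3}: latency cost 88 + fixed 63 = 151.
All other subsets cost ≥ 136. Minimum total cost: 131.

131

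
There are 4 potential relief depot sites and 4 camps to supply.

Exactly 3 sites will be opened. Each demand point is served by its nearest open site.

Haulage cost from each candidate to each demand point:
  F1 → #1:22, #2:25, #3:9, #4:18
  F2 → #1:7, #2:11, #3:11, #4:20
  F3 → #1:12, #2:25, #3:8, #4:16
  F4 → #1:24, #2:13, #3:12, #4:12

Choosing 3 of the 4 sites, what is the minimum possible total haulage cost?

Open {F2, F3, F4}.
  #1→F2 7, #2→F2 11, #3→F3 8, #4→F4 12  ⇒ total 38.
Compare {F1, F2, F4}: total 39.
Compare {F1, F2, F3}: total 42.
No size-3 selection does better; minimum is 38.

38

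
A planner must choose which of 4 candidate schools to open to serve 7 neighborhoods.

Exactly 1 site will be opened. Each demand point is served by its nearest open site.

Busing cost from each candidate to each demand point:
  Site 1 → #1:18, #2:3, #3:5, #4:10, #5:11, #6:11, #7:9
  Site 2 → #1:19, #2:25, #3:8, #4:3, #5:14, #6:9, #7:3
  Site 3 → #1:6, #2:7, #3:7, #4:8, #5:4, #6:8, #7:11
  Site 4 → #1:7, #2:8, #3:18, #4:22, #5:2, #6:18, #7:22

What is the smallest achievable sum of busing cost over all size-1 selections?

51

Open {Site 3}.
  #1→Site 3 6, #2→Site 3 7, #3→Site 3 7, #4→Site 3 8, #5→Site 3 4, #6→Site 3 8, #7→Site 3 11  ⇒ total 51.
Compare {Site 1}: total 67.
Compare {Site 2}: total 81.
No size-1 selection does better; minimum is 51.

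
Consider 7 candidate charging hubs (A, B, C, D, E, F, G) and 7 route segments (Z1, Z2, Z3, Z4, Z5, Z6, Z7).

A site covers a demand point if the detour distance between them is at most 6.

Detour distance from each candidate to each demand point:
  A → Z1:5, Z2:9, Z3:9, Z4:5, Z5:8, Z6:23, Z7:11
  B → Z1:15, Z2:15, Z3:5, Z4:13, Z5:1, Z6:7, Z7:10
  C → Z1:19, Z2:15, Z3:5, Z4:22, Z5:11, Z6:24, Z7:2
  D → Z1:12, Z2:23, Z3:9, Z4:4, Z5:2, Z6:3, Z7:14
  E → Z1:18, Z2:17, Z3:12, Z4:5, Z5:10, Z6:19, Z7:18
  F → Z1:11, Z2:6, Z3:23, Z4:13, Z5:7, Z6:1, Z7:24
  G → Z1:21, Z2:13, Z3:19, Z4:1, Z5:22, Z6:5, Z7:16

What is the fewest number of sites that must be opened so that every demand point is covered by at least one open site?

4

Coverage sets (demand points within 6 of each site):
  A: {Z1, Z4}
  B: {Z3, Z5}
  C: {Z3, Z7}
  D: {Z4, Z5, Z6}
  E: {Z4}
  F: {Z2, Z6}
  G: {Z4, Z6}
No 3 sites suffice: every size-3 union leaves at least one demand point uncovered.
But {A, B, C, F} covers everything, so the minimum is 4.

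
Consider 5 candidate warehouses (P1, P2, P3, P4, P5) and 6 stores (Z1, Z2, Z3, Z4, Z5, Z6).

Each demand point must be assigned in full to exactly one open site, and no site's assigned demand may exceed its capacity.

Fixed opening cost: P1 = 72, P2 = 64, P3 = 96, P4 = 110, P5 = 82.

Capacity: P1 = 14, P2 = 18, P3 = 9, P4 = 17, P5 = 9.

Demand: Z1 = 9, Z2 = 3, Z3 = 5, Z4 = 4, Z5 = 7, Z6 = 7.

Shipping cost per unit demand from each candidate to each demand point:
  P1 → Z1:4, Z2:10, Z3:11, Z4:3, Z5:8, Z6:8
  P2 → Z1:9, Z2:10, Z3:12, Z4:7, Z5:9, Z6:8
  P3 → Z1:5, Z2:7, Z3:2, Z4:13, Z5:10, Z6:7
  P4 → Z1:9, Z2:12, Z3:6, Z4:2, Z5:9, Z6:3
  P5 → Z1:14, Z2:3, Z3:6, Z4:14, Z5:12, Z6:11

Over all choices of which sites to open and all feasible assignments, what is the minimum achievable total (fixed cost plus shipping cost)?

424

Open {P1, P2, P5}; cheapest assignment that respects the capacities:
  P1 (cap 14, load 13): Z1, Z4 — cost 9×4 + 4×3 = 48
  P2 (cap 18, load 14): Z5, Z6 — cost 7×9 + 7×8 = 119
  P5 (cap 9, load 8): Z2, Z3 — cost 3×3 + 5×6 = 39
  Shipping 206, fixed 218 → total 424.
  Any other capacity-feasible assignment to {P1, P2, P5} ships for at least 206.
Compare {P1, P2, P3}: its best feasible assignment gives total 430.
Compare {P1, P2, P4}: its best feasible assignment gives total 434.
Every other set of open sites that can feasibly serve all demand totals ≥ 430 even under its best assignment. Minimum: 424.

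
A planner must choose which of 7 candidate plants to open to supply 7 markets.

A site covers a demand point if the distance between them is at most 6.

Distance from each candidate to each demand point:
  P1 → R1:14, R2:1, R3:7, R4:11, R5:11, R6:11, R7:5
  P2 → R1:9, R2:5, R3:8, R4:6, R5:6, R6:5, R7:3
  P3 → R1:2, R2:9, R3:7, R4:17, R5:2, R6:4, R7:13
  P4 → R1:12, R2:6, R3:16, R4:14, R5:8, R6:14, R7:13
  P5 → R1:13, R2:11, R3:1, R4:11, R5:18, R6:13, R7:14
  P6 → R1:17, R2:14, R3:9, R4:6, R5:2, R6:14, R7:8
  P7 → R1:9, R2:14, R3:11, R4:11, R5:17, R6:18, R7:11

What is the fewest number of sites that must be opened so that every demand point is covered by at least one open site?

Coverage sets (demand points within 6 of each site):
  P1: {R2, R7}
  P2: {R2, R4, R5, R6, R7}
  P3: {R1, R5, R6}
  P4: {R2}
  P5: {R3}
  P6: {R4, R5}
  P7: {}
No 2 sites suffice: every size-2 union leaves at least one demand point uncovered.
But {P2, P3, P5} covers everything, so the minimum is 3.

3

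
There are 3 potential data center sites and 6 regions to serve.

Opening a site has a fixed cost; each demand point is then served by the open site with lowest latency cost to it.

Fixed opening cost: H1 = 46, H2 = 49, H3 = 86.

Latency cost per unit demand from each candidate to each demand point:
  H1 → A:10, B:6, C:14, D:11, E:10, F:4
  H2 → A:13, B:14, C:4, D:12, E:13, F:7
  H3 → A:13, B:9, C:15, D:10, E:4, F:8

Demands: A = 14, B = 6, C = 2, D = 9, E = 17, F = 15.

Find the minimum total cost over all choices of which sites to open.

554

Open {H1, H3}: assign each demand point to its cheapest open site.
  A→H1 14×10=140, B→H1 6×6=36, C→H1 2×14=28, D→H3 9×10=90, E→H3 17×4=68, F→H1 15×4=60
  latency cost 422, fixed 132 → total 554.
Compare {H1}: latency cost 533 + fixed 46 = 579.
Compare {H1, H2, H3}: latency cost 402 + fixed 181 = 583.
Compare {H1, H2}: latency cost 513 + fixed 95 = 608.
All other subsets cost ≥ 579. Minimum total cost: 554.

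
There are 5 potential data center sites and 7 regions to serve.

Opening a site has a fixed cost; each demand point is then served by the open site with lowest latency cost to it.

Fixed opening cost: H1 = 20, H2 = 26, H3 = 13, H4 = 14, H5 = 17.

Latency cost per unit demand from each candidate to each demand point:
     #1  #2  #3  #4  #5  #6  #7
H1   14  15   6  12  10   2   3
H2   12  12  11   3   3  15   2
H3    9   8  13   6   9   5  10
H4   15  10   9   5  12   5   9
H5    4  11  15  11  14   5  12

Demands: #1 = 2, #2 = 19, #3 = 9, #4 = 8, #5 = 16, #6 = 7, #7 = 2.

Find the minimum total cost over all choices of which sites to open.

Open {H1, H2, H3}: assign each demand point to its cheapest open site.
  #1→H3 2×9=18, #2→H3 19×8=152, #3→H1 9×6=54, #4→H2 8×3=24, #5→H2 16×3=48, #6→H1 7×2=14, #7→H2 2×2=4
  latency cost 314, fixed 59 → total 373.
Compare {H1, H2, H3, H5}: latency cost 304 + fixed 76 = 380.
Compare {H1, H2, H3, H4}: latency cost 314 + fixed 73 = 387.
Compare {H1, H2, H3, H4, H5}: latency cost 304 + fixed 90 = 394.
All other subsets cost ≥ 380. Minimum total cost: 373.

373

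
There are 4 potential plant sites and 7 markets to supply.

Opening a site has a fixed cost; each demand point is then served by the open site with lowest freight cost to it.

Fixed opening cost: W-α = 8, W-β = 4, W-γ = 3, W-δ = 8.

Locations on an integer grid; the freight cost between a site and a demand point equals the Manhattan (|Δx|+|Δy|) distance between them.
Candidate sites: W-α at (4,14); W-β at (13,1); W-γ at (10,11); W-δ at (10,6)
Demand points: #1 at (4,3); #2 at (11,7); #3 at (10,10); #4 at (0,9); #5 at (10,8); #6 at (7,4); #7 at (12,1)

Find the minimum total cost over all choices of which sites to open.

Open {W-β, W-γ, W-δ}: assign each demand point to its cheapest open site.
  #1→W-δ 9, #2→W-δ 2, #3→W-γ 1, #4→W-γ 12, #5→W-δ 2, #6→W-δ 5, #7→W-β 1
  freight cost 32, fixed 15 → total 47.
Compare {W-β, W-δ}: freight cost 36 + fixed 12 = 48.
Compare {W-β, W-γ}: freight cost 42 + fixed 7 = 49.
Compare {W-γ, W-δ}: freight cost 38 + fixed 11 = 49.
All other subsets cost ≥ 48. Minimum total cost: 47.

47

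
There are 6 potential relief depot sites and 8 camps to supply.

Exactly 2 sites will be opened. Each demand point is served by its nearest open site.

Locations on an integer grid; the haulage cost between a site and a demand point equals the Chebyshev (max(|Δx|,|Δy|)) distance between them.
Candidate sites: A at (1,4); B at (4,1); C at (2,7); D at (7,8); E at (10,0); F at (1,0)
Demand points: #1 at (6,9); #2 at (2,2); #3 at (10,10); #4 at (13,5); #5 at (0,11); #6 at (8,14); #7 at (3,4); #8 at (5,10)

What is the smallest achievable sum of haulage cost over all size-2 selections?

29

Open {A, D}.
  #1→D 1, #2→A 2, #3→D 3, #4→D 6, #5→A 7, #6→D 6, #7→A 2, #8→D 2  ⇒ total 29.
Compare {B, D}: total 30.
Compare {C, D}: total 30.
No size-2 selection does better; minimum is 29.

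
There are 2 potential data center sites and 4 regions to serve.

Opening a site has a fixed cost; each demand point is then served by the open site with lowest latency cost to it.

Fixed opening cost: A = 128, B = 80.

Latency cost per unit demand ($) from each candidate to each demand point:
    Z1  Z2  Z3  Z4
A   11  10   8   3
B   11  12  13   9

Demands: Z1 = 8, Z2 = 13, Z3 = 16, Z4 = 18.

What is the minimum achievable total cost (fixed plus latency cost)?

528

Open {A}: assign each demand point to its cheapest open site.
  Z1→A 8×11=88, Z2→A 13×10=130, Z3→A 16×8=128, Z4→A 18×3=54
  latency cost 400, fixed 128 → total 528.
Compare {A, B}: latency cost 400 + fixed 208 = 608.
Compare {B}: latency cost 614 + fixed 80 = 694.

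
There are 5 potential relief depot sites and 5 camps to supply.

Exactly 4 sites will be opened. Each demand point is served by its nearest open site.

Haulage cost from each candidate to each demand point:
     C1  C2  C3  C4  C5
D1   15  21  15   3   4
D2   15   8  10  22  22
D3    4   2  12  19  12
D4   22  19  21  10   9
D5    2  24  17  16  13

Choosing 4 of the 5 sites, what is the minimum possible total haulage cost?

Open {D1, D2, D3, D5}.
  C1→D5 2, C2→D3 2, C3→D2 10, C4→D1 3, C5→D1 4  ⇒ total 21.
Compare {D1, D2, D3, D4}: total 23.
Compare {D1, D3, D4, D5}: total 23.
No size-4 selection does better; minimum is 21.

21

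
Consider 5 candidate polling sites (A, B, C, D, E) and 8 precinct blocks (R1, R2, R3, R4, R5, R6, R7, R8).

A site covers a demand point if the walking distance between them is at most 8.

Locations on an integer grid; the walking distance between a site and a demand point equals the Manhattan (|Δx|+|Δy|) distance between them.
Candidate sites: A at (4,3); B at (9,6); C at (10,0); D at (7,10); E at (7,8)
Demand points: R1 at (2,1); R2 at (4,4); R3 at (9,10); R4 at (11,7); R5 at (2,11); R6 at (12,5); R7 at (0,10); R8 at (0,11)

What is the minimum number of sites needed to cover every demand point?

Coverage sets (demand points within 8 of each site):
  A: {R1, R2}
  B: {R2, R3, R4, R6}
  C: {R4, R6}
  D: {R3, R4, R5, R7, R8}
  E: {R2, R3, R4, R5, R6}
No 2 sites suffice: every size-2 union leaves at least one demand point uncovered.
But {A, B, D} covers everything, so the minimum is 3.

3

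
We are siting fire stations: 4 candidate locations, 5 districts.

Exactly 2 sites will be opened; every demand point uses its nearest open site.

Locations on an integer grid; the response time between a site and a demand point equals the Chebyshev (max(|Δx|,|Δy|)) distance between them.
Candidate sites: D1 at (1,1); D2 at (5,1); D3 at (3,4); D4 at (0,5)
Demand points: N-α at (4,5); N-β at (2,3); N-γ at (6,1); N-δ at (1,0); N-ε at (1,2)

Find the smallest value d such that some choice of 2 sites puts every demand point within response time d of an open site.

Open {D1, D3}.
  Farthest demand point is N-γ at response time 3 (to D3); all others are ≤ 3.
With {D1, D2} the worst case is 4.
With {D2, D3} the worst case is 4.
No size-2 selection achieves below 3.

3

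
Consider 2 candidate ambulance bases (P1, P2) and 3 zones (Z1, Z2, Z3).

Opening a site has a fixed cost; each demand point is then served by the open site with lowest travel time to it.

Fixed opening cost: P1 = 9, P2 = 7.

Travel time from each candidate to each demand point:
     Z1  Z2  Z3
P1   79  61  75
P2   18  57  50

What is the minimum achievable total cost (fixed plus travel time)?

132

Open {P2}: assign each demand point to its cheapest open site.
  Z1→P2 18, Z2→P2 57, Z3→P2 50
  travel time 125, fixed 7 → total 132.
Compare {P1, P2}: travel time 125 + fixed 16 = 141.
Compare {P1}: travel time 215 + fixed 9 = 224.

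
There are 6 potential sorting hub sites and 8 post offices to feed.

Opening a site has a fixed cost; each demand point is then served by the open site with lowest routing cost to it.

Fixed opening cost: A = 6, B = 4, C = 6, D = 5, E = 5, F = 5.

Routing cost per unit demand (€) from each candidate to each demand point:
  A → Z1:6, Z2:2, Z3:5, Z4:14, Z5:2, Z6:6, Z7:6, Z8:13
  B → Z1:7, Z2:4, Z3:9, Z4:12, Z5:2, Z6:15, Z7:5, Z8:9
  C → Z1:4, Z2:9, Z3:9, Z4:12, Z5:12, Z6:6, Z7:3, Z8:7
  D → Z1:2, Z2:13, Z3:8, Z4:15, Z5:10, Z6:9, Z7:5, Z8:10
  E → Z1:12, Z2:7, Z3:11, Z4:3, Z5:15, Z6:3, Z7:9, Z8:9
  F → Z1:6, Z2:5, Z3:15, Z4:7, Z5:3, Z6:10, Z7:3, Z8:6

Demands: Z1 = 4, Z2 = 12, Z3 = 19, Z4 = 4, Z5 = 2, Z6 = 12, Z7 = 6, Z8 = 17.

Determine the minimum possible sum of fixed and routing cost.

Open {A, D, E, F}: assign each demand point to its cheapest open site.
  Z1→D 4×2=8, Z2→A 12×2=24, Z3→A 19×5=95, Z4→E 4×3=12, Z5→A 2×2=4, Z6→E 12×3=36, Z7→F 6×3=18, Z8→F 17×6=102
  routing cost 299, fixed 21 → total 320.
Compare {A, B, D, E, F}: routing cost 299 + fixed 25 = 324.
Compare {A, C, D, E, F}: routing cost 299 + fixed 27 = 326.
Compare {A, C, E, F}: routing cost 307 + fixed 22 = 329.
All other subsets cost ≥ 324. Minimum total cost: 320.

320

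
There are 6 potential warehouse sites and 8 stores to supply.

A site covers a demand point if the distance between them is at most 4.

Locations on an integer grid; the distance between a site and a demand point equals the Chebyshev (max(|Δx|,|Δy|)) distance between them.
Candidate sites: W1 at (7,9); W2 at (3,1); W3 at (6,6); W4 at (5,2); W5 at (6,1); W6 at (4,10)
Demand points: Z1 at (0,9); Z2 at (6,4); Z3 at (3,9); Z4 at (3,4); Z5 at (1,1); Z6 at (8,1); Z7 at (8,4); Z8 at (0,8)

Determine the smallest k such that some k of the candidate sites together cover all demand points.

2

Coverage sets (demand points within 4 of each site):
  W1: {Z3}
  W2: {Z2, Z4, Z5}
  W3: {Z2, Z3, Z4, Z7}
  W4: {Z2, Z4, Z5, Z6, Z7}
  W5: {Z2, Z4, Z6, Z7}
  W6: {Z1, Z3, Z8}
No single site covers all 8 demand points.
But {W4, W6} covers everything, so the minimum is 2.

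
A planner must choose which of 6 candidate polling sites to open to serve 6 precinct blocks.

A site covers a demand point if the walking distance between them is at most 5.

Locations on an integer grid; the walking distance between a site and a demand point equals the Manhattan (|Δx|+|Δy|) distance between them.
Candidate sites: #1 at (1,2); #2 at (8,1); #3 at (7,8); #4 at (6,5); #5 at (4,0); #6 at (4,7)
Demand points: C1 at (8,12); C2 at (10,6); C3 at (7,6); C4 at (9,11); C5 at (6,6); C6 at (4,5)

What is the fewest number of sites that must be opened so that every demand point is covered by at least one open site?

Coverage sets (demand points within 5 of each site):
  #1: {}
  #2: {}
  #3: {C1, C2, C3, C4, C5}
  #4: {C2, C3, C5, C6}
  #5: {C6}
  #6: {C3, C5, C6}
No single site covers all 6 demand points.
But {#3, #4} covers everything, so the minimum is 2.

2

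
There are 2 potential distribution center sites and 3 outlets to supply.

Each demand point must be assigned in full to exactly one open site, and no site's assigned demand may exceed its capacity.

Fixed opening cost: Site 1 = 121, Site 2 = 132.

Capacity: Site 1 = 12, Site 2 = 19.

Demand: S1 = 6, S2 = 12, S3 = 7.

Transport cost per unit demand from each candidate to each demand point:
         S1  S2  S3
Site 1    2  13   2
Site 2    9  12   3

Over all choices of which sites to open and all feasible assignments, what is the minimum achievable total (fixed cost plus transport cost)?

Open {Site 1, Site 2}; cheapest assignment that respects the capacities:
  Site 1 (cap 12, load 6): S1 — cost 6×2 = 12
  Site 2 (cap 19, load 19): S2, S3 — cost 12×12 + 7×3 = 165
  Shipping 177, fixed 253 → total 430.
  Any other capacity-feasible assignment to {Site 1, Site 2} ships for at least 177.
Total demand is 25 and no other set of sites has combined capacity ≥ 25, so {Site 1, Site 2} is the only feasible choice of open sites. Minimum: 430.

430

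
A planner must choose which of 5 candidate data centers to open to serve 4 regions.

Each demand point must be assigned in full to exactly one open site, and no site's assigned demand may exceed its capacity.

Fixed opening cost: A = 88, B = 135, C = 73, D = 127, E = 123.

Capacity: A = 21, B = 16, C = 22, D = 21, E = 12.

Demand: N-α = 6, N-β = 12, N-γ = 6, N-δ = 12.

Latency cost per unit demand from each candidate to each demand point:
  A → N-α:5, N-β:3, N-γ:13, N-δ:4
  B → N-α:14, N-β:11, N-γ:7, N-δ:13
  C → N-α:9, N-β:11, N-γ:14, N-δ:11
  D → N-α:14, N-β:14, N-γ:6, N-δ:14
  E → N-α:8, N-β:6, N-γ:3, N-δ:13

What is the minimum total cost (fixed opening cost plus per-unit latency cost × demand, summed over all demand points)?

443

Open {A, C}; cheapest assignment that respects the capacities:
  A (cap 21, load 18): N-α, N-β — cost 6×5 + 12×3 = 66
  C (cap 22, load 18): N-γ, N-δ — cost 6×14 + 12×11 = 216
  Shipping 282, fixed 161 → total 443.
  Any other capacity-feasible assignment to {A, C} ships for at least 282.
Compare {A, D}: its best feasible assignment gives total 485.
Compare {A, C, E}: its best feasible assignment gives total 500.
Every other set of open sites that can feasibly serve all demand totals ≥ 485 even under its best assignment. Minimum: 443.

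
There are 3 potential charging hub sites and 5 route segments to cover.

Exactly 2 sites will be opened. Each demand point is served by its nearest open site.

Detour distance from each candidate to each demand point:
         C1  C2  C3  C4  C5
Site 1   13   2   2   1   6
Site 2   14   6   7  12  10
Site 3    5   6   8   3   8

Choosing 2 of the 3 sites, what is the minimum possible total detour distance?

Open {Site 1, Site 3}.
  C1→Site 3 5, C2→Site 1 2, C3→Site 1 2, C4→Site 1 1, C5→Site 1 6  ⇒ total 16.
Compare {Site 1, Site 2}: total 24.
Compare {Site 2, Site 3}: total 29.

16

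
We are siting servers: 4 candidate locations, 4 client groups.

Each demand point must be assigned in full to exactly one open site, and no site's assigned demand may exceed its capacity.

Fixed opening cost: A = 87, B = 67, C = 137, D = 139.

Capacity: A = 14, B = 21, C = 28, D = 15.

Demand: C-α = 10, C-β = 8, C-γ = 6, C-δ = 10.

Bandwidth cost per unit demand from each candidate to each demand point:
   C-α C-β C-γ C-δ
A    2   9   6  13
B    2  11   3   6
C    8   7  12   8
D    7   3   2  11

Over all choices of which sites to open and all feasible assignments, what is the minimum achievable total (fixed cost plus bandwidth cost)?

Open {B, D}; cheapest assignment that respects the capacities:
  B (cap 21, load 20): C-α, C-δ — cost 10×2 + 10×6 = 80
  D (cap 15, load 14): C-β, C-γ — cost 8×3 + 6×2 = 36
  Shipping 116, fixed 206 → total 322.
  Any other capacity-feasible assignment to {B, D} ships for at least 116.
Compare {A, B}: its best feasible assignment gives total 342.
Compare {B, C}: its best feasible assignment gives total 378.
Every other set of open sites that can feasibly serve all demand totals ≥ 342 even under its best assignment. Minimum: 322.

322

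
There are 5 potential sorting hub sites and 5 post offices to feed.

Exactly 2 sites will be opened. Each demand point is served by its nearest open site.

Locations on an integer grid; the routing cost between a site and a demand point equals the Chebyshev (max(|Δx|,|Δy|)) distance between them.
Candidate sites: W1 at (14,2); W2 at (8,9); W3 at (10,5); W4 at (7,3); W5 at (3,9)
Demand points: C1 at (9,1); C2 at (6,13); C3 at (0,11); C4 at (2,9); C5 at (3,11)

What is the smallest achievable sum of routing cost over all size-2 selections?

Open {W4, W5}.
  C1→W4 2, C2→W5 4, C3→W5 3, C4→W5 1, C5→W5 2  ⇒ total 12.
Compare {W3, W5}: total 14.
Compare {W1, W5}: total 15.
No size-2 selection does better; minimum is 12.

12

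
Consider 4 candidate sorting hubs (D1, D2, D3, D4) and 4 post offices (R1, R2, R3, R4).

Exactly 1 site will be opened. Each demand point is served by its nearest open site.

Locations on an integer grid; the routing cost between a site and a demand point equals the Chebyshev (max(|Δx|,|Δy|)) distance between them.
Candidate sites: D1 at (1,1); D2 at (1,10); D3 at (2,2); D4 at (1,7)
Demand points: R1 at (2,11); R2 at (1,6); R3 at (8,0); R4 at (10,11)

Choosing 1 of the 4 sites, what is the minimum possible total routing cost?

21

Open {D4}.
  R1→D4 4, R2→D4 1, R3→D4 7, R4→D4 9  ⇒ total 21.
Compare {D2}: total 24.
Compare {D3}: total 28.
No size-1 selection does better; minimum is 21.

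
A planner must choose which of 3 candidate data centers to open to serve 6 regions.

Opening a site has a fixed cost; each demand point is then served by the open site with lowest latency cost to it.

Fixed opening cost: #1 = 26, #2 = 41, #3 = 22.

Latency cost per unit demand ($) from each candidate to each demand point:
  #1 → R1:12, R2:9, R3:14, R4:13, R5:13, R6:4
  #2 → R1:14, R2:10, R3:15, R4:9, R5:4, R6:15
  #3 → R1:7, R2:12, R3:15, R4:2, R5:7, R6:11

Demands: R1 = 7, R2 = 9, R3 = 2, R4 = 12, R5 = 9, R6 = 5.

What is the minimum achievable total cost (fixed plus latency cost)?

Open {#1, #3}: assign each demand point to its cheapest open site.
  R1→#3 7×7=49, R2→#1 9×9=81, R3→#1 2×14=28, R4→#3 12×2=24, R5→#3 9×7=63, R6→#1 5×4=20
  latency cost 265, fixed 48 → total 313.
Compare {#1, #2, #3}: latency cost 238 + fixed 89 = 327.
Compare {#2, #3}: latency cost 284 + fixed 63 = 347.
Compare {#3}: latency cost 329 + fixed 22 = 351.
All other subsets cost ≥ 327. Minimum total cost: 313.

313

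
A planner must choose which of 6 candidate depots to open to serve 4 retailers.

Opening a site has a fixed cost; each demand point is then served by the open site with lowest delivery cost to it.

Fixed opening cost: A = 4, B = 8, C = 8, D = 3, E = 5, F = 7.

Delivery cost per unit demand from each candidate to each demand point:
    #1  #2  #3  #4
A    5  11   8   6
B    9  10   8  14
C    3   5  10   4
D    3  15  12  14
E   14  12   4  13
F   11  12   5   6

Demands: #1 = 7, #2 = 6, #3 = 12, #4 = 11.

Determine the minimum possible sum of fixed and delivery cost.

156

Open {C, E}: assign each demand point to its cheapest open site.
  #1→C 7×3=21, #2→C 6×5=30, #3→E 12×4=48, #4→C 11×4=44
  delivery cost 143, fixed 13 → total 156.
Compare {C, D, E}: delivery cost 143 + fixed 16 = 159.
Compare {A, C, E}: delivery cost 143 + fixed 17 = 160.
Compare {C, E, F}: delivery cost 143 + fixed 20 = 163.
All other subsets cost ≥ 159. Minimum total cost: 156.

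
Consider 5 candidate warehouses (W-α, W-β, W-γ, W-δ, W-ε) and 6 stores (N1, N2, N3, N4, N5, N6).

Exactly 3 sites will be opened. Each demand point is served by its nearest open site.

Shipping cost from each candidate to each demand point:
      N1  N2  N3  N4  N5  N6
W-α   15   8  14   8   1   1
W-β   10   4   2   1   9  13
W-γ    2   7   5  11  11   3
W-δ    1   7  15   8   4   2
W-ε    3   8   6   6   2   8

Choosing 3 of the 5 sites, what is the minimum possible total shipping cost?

10

Open {W-α, W-β, W-δ}.
  N1→W-δ 1, N2→W-β 4, N3→W-β 2, N4→W-β 1, N5→W-α 1, N6→W-α 1  ⇒ total 10.
Compare {W-α, W-β, W-γ}: total 11.
Compare {W-α, W-β, W-ε}: total 12.
No size-3 selection does better; minimum is 10.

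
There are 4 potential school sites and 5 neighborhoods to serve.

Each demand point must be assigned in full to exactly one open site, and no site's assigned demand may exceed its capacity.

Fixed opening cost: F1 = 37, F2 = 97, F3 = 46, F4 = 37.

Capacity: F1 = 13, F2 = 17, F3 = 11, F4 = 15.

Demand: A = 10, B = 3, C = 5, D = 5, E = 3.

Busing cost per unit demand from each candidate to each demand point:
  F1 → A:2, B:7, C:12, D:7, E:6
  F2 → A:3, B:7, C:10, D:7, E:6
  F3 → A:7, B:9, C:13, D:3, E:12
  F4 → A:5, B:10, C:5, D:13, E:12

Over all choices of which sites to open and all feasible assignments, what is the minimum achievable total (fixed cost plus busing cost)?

Open {F1, F4}; cheapest assignment that respects the capacities:
  F1 (cap 13, load 11): B, D, E — cost 3×7 + 5×7 + 3×6 = 74
  F4 (cap 15, load 15): A, C — cost 10×5 + 5×5 = 75
  Shipping 149, fixed 74 → total 223.
  Any other capacity-feasible assignment to {F1, F4} ships for at least 149.
Compare {F1, F3, F4}: its best feasible assignment gives total 225.
Compare {F3, F4}: its best feasible assignment gives total 236.
Every other set of open sites that can feasibly serve all demand totals ≥ 225 even under its best assignment. Minimum: 223.

223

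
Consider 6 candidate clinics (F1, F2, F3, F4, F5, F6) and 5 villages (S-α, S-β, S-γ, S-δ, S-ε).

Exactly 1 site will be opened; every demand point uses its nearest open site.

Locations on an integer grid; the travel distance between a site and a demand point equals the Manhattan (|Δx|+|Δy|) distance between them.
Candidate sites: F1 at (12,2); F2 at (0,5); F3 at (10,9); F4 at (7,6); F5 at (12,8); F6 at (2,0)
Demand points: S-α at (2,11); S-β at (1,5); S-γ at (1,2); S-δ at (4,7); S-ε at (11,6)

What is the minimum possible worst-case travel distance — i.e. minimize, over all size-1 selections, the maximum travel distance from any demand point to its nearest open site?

Open {F4}.
  Farthest demand point is S-α at travel distance 10 (to F4); all others are ≤ 10.
With {F2} the worst case is 12.
With {F6} the worst case is 15.
No size-1 selection achieves below 10.

10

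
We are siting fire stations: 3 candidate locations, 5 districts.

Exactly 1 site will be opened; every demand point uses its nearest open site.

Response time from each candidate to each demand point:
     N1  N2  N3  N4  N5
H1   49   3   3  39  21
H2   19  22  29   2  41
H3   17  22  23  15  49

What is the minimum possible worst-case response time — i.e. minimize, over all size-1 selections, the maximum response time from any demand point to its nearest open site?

41

Open {H2}.
  Farthest demand point is N5 at response time 41 (to H2); all others are ≤ 41.
With {H1} the worst case is 49.
With {H3} the worst case is 49.
No size-1 selection achieves below 41.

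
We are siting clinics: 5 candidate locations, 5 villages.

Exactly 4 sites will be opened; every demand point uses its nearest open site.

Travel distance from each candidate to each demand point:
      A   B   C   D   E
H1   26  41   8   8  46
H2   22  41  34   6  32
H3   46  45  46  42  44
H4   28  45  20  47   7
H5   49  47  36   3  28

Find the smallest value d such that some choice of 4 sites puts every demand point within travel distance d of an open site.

Open {H1, H2, H3, H4}.
  Farthest demand point is B at travel distance 41 (to H1); all others are ≤ 41.
With {H1, H2, H3, H5} the worst case is 41.
With {H1, H2, H4, H5} the worst case is 41.
No size-4 selection achieves below 41.

41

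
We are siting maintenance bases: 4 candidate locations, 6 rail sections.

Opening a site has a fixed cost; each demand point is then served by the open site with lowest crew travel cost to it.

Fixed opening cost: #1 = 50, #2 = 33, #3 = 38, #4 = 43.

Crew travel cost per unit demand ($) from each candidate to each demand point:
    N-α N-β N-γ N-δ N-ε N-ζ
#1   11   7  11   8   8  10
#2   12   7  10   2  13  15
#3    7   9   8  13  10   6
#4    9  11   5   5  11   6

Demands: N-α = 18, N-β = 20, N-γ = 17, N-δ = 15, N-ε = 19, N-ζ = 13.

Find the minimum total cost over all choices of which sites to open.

763

Open {#2, #3, #4}: assign each demand point to its cheapest open site.
  N-α→#3 18×7=126, N-β→#2 20×7=140, N-γ→#4 17×5=85, N-δ→#2 15×2=30, N-ε→#3 19×10=190, N-ζ→#3 13×6=78
  crew travel cost 649, fixed 114 → total 763.
Compare {#2, #3}: crew travel cost 700 + fixed 71 = 771.
Compare {#1, #2, #4}: crew travel cost 647 + fixed 126 = 773.
Compare {#1, #2, #3, #4}: crew travel cost 611 + fixed 164 = 775.
All other subsets cost ≥ 771. Minimum total cost: 763.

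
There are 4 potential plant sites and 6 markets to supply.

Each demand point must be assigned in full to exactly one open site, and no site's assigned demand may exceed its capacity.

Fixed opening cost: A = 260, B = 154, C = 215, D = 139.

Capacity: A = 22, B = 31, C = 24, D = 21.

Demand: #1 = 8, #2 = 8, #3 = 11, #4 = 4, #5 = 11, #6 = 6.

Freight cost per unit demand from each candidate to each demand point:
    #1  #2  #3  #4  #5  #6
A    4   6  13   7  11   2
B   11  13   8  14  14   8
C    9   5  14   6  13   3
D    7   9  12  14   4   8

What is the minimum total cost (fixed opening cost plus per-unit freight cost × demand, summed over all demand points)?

Open {B, D}; cheapest assignment that respects the capacities:
  B (cap 31, load 29): #2, #3, #4, #6 — cost 8×13 + 11×8 + 4×14 + 6×8 = 296
  D (cap 21, load 19): #1, #5 — cost 8×7 + 11×4 = 100
  Shipping 396, fixed 293 → total 689.
  Any other capacity-feasible assignment to {B, D} ships for at least 396.
Compare {B, C, D}: its best feasible assignment gives total 778.
Compare {B, C}: its best feasible assignment gives total 781.
Every other set of open sites that can feasibly serve all demand totals ≥ 778 even under its best assignment. Minimum: 689.

689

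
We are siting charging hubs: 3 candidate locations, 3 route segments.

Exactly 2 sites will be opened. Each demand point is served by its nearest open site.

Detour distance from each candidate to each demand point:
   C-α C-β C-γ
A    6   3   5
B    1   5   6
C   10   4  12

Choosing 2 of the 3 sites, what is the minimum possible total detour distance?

9

Open {A, B}.
  C-α→B 1, C-β→A 3, C-γ→A 5  ⇒ total 9.
Compare {B, C}: total 11.
Compare {A, C}: total 14.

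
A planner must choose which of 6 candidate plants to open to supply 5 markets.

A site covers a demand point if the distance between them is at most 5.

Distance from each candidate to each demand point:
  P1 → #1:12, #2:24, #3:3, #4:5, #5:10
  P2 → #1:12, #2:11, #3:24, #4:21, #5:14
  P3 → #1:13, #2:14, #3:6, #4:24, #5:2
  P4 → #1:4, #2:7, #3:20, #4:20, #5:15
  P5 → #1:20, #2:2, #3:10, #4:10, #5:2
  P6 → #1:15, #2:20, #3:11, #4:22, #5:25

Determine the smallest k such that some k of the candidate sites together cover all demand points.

Coverage sets (demand points within 5 of each site):
  P1: {#3, #4}
  P2: {}
  P3: {#5}
  P4: {#1}
  P5: {#2, #5}
  P6: {}
No 2 sites suffice: every size-2 union leaves at least one demand point uncovered.
But {P1, P4, P5} covers everything, so the minimum is 3.

3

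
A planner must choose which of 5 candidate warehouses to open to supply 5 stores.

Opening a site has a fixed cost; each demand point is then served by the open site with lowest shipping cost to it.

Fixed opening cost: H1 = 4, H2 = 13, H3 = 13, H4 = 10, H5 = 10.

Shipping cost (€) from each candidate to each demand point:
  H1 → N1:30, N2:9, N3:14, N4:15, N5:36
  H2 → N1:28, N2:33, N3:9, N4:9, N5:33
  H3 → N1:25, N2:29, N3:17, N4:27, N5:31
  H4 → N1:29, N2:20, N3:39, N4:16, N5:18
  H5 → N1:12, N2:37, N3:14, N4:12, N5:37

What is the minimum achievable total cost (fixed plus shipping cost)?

89

Open {H1, H4, H5}: assign each demand point to its cheapest open site.
  N1→H5 12, N2→H1 9, N3→H1 14, N4→H5 12, N5→H4 18
  shipping cost 65, fixed 24 → total 89.
Compare {H1, H2, H4, H5}: shipping cost 57 + fixed 37 = 94.
Compare {H4, H5}: shipping cost 76 + fixed 20 = 96.
Compare {H1, H5}: shipping cost 83 + fixed 14 = 97.
All other subsets cost ≥ 94. Minimum total cost: 89.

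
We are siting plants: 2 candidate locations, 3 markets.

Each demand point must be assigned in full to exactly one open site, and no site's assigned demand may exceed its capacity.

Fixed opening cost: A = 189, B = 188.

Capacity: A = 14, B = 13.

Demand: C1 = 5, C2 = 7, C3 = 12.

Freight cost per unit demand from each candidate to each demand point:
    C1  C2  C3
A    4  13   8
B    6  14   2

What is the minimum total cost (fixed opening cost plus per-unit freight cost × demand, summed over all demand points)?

512

Open {A, B}; cheapest assignment that respects the capacities:
  A (cap 14, load 12): C1, C2 — cost 5×4 + 7×13 = 111
  B (cap 13, load 12): C3 — cost 12×2 = 24
  Shipping 135, fixed 377 → total 512.
  Any other capacity-feasible assignment to {A, B} ships for at least 135.
Total demand is 24 and no other set of sites has combined capacity ≥ 24, so {A, B} is the only feasible choice of open sites. Minimum: 512.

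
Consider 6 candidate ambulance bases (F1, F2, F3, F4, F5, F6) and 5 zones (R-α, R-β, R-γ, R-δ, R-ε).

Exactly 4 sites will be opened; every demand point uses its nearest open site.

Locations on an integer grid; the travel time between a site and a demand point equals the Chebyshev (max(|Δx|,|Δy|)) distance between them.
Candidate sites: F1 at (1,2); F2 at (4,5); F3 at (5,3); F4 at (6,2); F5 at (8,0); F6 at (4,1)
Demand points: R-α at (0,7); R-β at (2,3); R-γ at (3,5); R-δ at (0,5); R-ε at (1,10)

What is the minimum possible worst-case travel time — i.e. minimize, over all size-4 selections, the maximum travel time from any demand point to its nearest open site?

Open {F1, F2, F3, F4}.
  Farthest demand point is R-ε at travel time 5 (to F2); all others are ≤ 5.
With {F1, F2, F3, F5} the worst case is 5.
With {F1, F2, F3, F6} the worst case is 5.
No size-4 selection achieves below 5.

5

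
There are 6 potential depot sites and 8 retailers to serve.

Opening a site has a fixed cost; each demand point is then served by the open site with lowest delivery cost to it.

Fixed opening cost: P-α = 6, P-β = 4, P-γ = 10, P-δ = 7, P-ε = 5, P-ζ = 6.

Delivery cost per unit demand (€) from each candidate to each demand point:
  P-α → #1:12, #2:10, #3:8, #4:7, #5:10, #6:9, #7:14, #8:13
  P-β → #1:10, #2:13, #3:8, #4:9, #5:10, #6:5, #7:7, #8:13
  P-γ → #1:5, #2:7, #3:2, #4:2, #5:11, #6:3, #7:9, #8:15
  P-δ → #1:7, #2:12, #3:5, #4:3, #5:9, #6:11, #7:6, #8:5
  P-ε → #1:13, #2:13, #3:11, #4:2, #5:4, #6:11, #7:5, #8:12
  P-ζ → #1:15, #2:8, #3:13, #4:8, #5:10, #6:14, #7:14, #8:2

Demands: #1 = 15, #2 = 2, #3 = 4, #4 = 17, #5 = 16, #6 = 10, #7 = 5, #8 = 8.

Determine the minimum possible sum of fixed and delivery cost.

Open {P-γ, P-ε, P-ζ}: assign each demand point to its cheapest open site.
  #1→P-γ 15×5=75, #2→P-γ 2×7=14, #3→P-γ 4×2=8, #4→P-γ 17×2=34, #5→P-ε 16×4=64, #6→P-γ 10×3=30, #7→P-ε 5×5=25, #8→P-ζ 8×2=16
  delivery cost 266, fixed 21 → total 287.
Compare {P-β, P-γ, P-ε, P-ζ}: delivery cost 266 + fixed 25 = 291.
Compare {P-α, P-γ, P-ε, P-ζ}: delivery cost 266 + fixed 27 = 293.
Compare {P-γ, P-δ, P-ε, P-ζ}: delivery cost 266 + fixed 28 = 294.
All other subsets cost ≥ 291. Minimum total cost: 287.

287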